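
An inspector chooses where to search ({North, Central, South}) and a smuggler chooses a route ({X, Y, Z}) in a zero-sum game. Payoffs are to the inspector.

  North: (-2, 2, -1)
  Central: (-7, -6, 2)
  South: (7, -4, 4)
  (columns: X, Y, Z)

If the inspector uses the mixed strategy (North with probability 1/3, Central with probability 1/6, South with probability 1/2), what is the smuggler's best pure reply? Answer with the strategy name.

Y

If the smuggler plays X, the inspector's expected payoff is (1/3)·(-2) + (1/6)·(-7) + (1/2)·7 = 5/3.
If the smuggler plays Y, the inspector's expected payoff is (1/3)·2 + (1/6)·(-6) + (1/2)·(-4) = -7/3.
If the smuggler plays Z, the inspector's expected payoff is (1/3)·(-1) + (1/6)·2 + (1/2)·4 = 2.
The smuggler minimizes the inspector's payoff; the smallest is -7/3, so the best response is Y.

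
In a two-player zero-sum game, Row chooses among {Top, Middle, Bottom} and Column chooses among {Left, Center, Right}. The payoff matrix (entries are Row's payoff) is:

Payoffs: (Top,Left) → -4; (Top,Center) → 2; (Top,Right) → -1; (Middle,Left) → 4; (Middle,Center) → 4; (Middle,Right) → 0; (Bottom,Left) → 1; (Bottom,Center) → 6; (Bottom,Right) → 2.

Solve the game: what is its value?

8/5

Row minima: Top → -4, Middle → 0, Bottom → 1; maximin = 1.
Column maxima: Left → 4, Center → 6, Right → 2; minimax = 2.
1 ≠ 2, so there is no saddle point; optimal play is mixed.
Top is strictly dominated by Middle, so Row never plays it.
Center is strictly dominated by Right (it gives Row strictly more in every row), so Column never plays it.
On the remaining 2×2 (Middle, Bottom vs Left, Right):
Let Row play Middle with probability p. Expected payoff against Left: 4p + 1(1−p) = 3p + 1; against Right: 0p + 2(1−p) = −2p + 2.
Setting these equal: 3p + 1 = −2p + 2 ⇒ 5p = 1 ⇒ p = 1/5, and the value is (3)·(1/5) + 1 = 8/5.
For Column: with q = P(Left), equating Middle's and Bottom's payoffs gives 4q = −q + 2 ⇒ q = 2/5.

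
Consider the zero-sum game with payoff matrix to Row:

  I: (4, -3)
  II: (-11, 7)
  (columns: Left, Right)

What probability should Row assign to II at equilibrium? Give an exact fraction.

Row minima: I → -3, II → -11; maximin = -3.
Column maxima: Left → 4, Right → 7; minimax = 4.
-3 ≠ 4, so there is no saddle point; optimal play is mixed.
Let Row play I with probability p. Expected payoff against Left: 4p + (-11)(1−p) = 15p − 11; against Right: (-3)p + 7(1−p) = −10p + 7.
Setting these equal: 15p − 11 = −10p + 7 ⇒ 25p = 18 ⇒ p = 18/25, and the value is (15)·(18/25) − 11 = -1/5.
For Column: with q = P(Left), equating I's and II's payoffs gives 7q − 3 = −18q + 7 ⇒ q = 2/5.

7/25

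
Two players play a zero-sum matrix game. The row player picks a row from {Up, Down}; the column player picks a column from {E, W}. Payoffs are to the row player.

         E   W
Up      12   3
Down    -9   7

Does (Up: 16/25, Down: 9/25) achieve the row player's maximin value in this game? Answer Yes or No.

Yes

Against E this mix gives (16/25)·12 + (9/25)·(-9) = 111/25.
Against W this mix gives (16/25)·3 + (9/25)·7 = 111/25.
All of the column player's active replies (E, W) yield 111/25, and no column does worse for the row player. The mix makes the column player indifferent and guarantees 111/25, so it is optimal.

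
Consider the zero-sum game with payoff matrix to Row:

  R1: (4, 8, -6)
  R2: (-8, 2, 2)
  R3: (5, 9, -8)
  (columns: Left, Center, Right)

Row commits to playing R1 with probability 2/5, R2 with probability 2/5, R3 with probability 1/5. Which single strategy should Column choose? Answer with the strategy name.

Right

If Column plays Left, Row's expected payoff is (2/5)·4 + (2/5)·(-8) + (1/5)·5 = -3/5.
If Column plays Center, Row's expected payoff is (2/5)·8 + (2/5)·2 + (1/5)·9 = 29/5.
If Column plays Right, Row's expected payoff is (2/5)·(-6) + (2/5)·2 + (1/5)·(-8) = -16/5.
Column minimizes Row's payoff; the smallest is -16/5, so the best response is Right.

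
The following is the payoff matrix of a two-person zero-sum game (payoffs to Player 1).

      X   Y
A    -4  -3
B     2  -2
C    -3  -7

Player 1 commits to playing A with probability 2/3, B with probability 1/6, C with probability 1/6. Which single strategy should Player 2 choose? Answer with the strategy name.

If Player 2 plays X, Player 1's expected payoff is (2/3)·(-4) + (1/6)·2 + (1/6)·(-3) = -17/6.
If Player 2 plays Y, Player 1's expected payoff is (2/3)·(-3) + (1/6)·(-2) + (1/6)·(-7) = -7/2.
Player 2 minimizes Player 1's payoff; the smallest is -7/2, so the best response is Y.

Y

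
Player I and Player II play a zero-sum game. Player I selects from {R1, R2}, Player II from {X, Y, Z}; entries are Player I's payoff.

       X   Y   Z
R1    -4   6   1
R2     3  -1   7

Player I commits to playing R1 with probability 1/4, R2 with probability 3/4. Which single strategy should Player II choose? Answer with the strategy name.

If Player II plays X, Player I's expected payoff is (1/4)·(-4) + (3/4)·3 = 5/4.
If Player II plays Y, Player I's expected payoff is (1/4)·6 + (3/4)·(-1) = 3/4.
If Player II plays Z, Player I's expected payoff is (1/4)·1 + (3/4)·7 = 11/2.
Player II minimizes Player I's payoff; the smallest is 3/4, so the best response is Y.

Y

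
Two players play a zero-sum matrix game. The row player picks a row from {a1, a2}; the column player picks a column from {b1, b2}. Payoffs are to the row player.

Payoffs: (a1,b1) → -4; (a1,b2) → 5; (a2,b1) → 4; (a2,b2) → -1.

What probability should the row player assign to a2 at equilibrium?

Row minima: a1 → -4, a2 → -1; maximin = -1.
Column maxima: b1 → 4, b2 → 5; minimax = 4.
-1 ≠ 4, so there is no saddle point; optimal play is mixed.
Let the row player play a1 with probability p. Expected payoff against b1: (-4)p + 4(1−p) = −8p + 4; against b2: 5p + (-1)(1−p) = 6p − 1.
Setting these equal: −8p + 4 = 6p − 1 ⇒ −14p = -5 ⇒ p = 5/14, and the value is (-8)·(5/14) + 4 = 8/7.
For the column player: with q = P(b1), equating a1's and a2's payoffs gives −9q + 5 = 5q − 1 ⇒ q = 3/7.

9/14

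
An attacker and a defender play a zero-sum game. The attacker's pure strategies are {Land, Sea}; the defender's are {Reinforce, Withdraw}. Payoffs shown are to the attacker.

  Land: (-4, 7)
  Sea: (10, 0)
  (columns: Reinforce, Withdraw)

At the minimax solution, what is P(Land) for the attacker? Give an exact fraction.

Row minima: Land → -4, Sea → 0; maximin = 0.
Column maxima: Reinforce → 10, Withdraw → 7; minimax = 7.
0 ≠ 7, so there is no saddle point; optimal play is mixed.
Let the attacker play Land with probability p. Expected payoff against Reinforce: (-4)p + 10(1−p) = −14p + 10; against Withdraw: 7p + 0(1−p) = 7p.
Setting these equal: −14p + 10 = 7p ⇒ −21p = -10 ⇒ p = 10/21, and the value is (-14)·(10/21) + 10 = 10/3.
For the defender: with q = P(Reinforce), equating Land's and Sea's payoffs gives −11q + 7 = 10q ⇒ q = 1/3.

10/21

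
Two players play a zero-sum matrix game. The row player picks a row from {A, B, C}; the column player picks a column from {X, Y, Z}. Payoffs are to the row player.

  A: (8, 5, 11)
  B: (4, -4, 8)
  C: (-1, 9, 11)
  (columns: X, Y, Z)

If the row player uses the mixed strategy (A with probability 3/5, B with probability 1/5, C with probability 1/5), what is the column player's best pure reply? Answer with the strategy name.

Y

If the column player plays X, the row player's expected payoff is (3/5)·8 + (1/5)·4 + (1/5)·(-1) = 27/5.
If the column player plays Y, the row player's expected payoff is (3/5)·5 + (1/5)·(-4) + (1/5)·9 = 4.
If the column player plays Z, the row player's expected payoff is (3/5)·11 + (1/5)·8 + (1/5)·11 = 52/5.
The column player minimizes the row player's payoff; the smallest is 4, so the best response is Y.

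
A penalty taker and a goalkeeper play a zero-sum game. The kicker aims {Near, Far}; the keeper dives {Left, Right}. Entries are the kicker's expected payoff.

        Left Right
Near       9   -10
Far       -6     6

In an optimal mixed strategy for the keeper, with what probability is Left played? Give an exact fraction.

16/31

Row minima: Near → -10, Far → -6; maximin = -6.
Column maxima: Left → 9, Right → 6; minimax = 6.
-6 ≠ 6, so there is no saddle point; optimal play is mixed.
Let the kicker play Near with probability p. Expected payoff against Left: 9p + (-6)(1−p) = 15p − 6; against Right: (-10)p + 6(1−p) = −16p + 6.
Setting these equal: 15p − 6 = −16p + 6 ⇒ 31p = 12 ⇒ p = 12/31, and the value is (15)·(12/31) − 6 = -6/31.
For the keeper: with q = P(Left), equating Near's and Far's payoffs gives 19q − 10 = −12q + 6 ⇒ q = 16/31.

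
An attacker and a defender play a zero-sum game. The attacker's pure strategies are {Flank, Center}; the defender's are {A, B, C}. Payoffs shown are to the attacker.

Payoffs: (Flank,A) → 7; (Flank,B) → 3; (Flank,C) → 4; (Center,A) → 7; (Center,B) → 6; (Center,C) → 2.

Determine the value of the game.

Row minima: Flank → 3, Center → 2; maximin = 3.
Column maxima: A → 7, B → 6, C → 4; minimax = 4.
3 ≠ 4, so there is no saddle point; optimal play is mixed.
A is strictly dominated by B (it gives the attacker strictly more in every row), so the defender never plays it.
On the remaining 2×2 (Flank, Center vs B, C):
Let the attacker play Flank with probability p. Expected payoff against B: 3p + 6(1−p) = −3p + 6; against C: 4p + 2(1−p) = 2p + 2.
Setting these equal: −3p + 6 = 2p + 2 ⇒ −5p = -4 ⇒ p = 4/5, and the value is (-3)·(4/5) + 6 = 18/5.
For the defender: with q = P(B), equating Flank's and Center's payoffs gives −q + 4 = 4q + 2 ⇒ q = 2/5.

18/5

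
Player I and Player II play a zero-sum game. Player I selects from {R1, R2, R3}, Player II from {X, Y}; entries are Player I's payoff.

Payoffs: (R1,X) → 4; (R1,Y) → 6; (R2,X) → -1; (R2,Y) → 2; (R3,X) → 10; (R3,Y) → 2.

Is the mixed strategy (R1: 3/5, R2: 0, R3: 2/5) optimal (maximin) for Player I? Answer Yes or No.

No

Against X this mix gives (3/5)·4 + (2/5)·10 = 32/5.
Against Y this mix gives (3/5)·6 + (2/5)·2 = 22/5.
Player II will play Y, holding Player I to 22/5. Shifting weight toward the row that does better against Y would raise this floor (the equalizing mix achieves 26/5 against both Y and X), so the proposed strategy is not optimal.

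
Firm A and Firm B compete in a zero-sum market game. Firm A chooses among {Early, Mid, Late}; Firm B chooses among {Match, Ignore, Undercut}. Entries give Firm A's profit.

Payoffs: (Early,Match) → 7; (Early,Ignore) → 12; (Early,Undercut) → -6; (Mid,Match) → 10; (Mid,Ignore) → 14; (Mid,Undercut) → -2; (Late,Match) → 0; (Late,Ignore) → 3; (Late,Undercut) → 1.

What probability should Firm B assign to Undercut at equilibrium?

10/13

Row minima: Early → -6, Mid → -2, Late → 0; maximin = 0.
Column maxima: Match → 10, Ignore → 14, Undercut → 1; minimax = 1.
0 ≠ 1, so there is no saddle point; optimal play is mixed.
Early is strictly dominated by Mid, so Firm A never plays it.
Ignore is strictly dominated by Match (it gives Firm A strictly more in every row), so Firm B never plays it.
On the remaining 2×2 (Mid, Late vs Match, Undercut):
Let Firm A play Mid with probability p. Expected payoff against Match: 10p + 0(1−p) = 10p; against Undercut: (-2)p + 1(1−p) = −3p + 1.
Setting these equal: 10p = −3p + 1 ⇒ 13p = 1 ⇒ p = 1/13, and the value is (10)·(1/13) = 10/13.
For Firm B: with q = P(Match), equating Mid's and Late's payoffs gives 12q − 2 = −q + 1 ⇒ q = 3/13.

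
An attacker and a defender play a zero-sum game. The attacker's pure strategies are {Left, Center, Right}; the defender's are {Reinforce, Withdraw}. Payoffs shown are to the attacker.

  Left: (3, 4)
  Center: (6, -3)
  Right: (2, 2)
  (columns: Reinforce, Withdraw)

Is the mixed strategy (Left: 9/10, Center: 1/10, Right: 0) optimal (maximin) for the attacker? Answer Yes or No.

Yes

Against Reinforce this mix gives (9/10)·3 + (1/10)·6 = 33/10.
Against Withdraw this mix gives (9/10)·4 + (1/10)·(-3) = 33/10.
All of the defender's active replies (Reinforce, Withdraw) yield 33/10, and no column does worse for the attacker. The mix makes the defender indifferent and guarantees 33/10, so it is optimal.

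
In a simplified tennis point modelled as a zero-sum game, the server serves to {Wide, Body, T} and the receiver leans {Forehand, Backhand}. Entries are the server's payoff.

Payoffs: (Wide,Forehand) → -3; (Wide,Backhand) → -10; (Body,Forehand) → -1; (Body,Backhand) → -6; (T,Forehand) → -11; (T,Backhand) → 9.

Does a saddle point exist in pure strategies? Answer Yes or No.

No

Row minima: Wide → -10, Body → -6, T → -11; maximin = -6.
Column maxima: Forehand → -1, Backhand → 9; minimax = -1.
-6 ≠ -1, so no pure-strategy equilibrium exists.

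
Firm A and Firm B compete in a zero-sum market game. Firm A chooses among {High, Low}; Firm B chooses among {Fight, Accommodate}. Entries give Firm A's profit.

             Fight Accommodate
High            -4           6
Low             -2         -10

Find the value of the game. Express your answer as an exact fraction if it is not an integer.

Row minima: High → -4, Low → -10; maximin = -4.
Column maxima: Fight → -2, Accommodate → 6; minimax = -2.
-4 ≠ -2, so there is no saddle point; optimal play is mixed.
Let Firm A play High with probability p. Expected payoff against Fight: (-4)p + (-2)(1−p) = −2p − 2; against Accommodate: 6p + (-10)(1−p) = 16p − 10.
Setting these equal: −2p − 2 = 16p − 10 ⇒ −18p = -8 ⇒ p = 4/9, and the value is (-2)·(4/9) − 2 = -26/9.
For Firm B: with q = P(Fight), equating High's and Low's payoffs gives −10q + 6 = 8q − 10 ⇒ q = 8/9.

-26/9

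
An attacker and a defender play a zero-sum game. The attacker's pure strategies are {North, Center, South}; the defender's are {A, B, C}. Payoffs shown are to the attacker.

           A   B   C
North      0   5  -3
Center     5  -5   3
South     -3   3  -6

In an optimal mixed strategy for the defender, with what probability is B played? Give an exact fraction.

3/8

Row minima: North → -3, Center → -5, South → -6; maximin = -3.
Column maxima: A → 5, B → 5, C → 3; minimax = 3.
-3 ≠ 3, so there is no saddle point; optimal play is mixed.
South is strictly dominated by North, so the attacker never plays it.
A is strictly dominated by C (it gives the attacker strictly more in every row), so the defender never plays it.
On the remaining 2×2 (North, Center vs B, C):
Let the attacker play North with probability p. Expected payoff against B: 5p + (-5)(1−p) = 10p − 5; against C: (-3)p + 3(1−p) = −6p + 3.
Setting these equal: 10p − 5 = −6p + 3 ⇒ 16p = 8 ⇒ p = 1/2, and the value is (10)·(1/2) − 5 = 0.
For the defender: with q = P(B), equating North's and Center's payoffs gives 8q − 3 = −8q + 3 ⇒ q = 3/8.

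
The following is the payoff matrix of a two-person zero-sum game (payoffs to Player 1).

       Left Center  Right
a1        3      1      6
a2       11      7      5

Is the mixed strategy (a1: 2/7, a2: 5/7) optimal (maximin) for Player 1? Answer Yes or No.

Against Left this mix gives (2/7)·3 + (5/7)·11 = 61/7.
Against Center this mix gives (2/7)·1 + (5/7)·7 = 37/7.
Against Right this mix gives (2/7)·6 + (5/7)·5 = 37/7.
All of Player 2's active replies (Center, Right) yield 37/7, and no column does worse for Player 1. The mix makes Player 2 indifferent and guarantees 37/7, so it is optimal.

Yes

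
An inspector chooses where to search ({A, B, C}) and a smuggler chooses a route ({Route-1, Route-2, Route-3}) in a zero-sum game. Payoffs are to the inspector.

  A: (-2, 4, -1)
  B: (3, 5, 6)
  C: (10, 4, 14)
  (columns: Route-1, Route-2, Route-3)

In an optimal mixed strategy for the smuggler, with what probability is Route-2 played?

Row minima: A → -2, B → 3, C → 4; maximin = 4.
Column maxima: Route-1 → 10, Route-2 → 5, Route-3 → 14; minimax = 5.
4 ≠ 5, so there is no saddle point; optimal play is mixed.
A is strictly dominated by B, so the inspector never plays it.
Route-3 is strictly dominated by Route-1 (it gives the inspector strictly more in every row), so the smuggler never plays it.
On the remaining 2×2 (B, C vs Route-1, Route-2):
Let the inspector play B with probability p. Expected payoff against Route-1: 3p + 10(1−p) = −7p + 10; against Route-2: 5p + 4(1−p) = p + 4.
Setting these equal: −7p + 10 = p + 4 ⇒ −8p = -6 ⇒ p = 3/4, and the value is (-7)·(3/4) + 10 = 19/4.
For the smuggler: with q = P(Route-1), equating B's and C's payoffs gives −2q + 5 = 6q + 4 ⇒ q = 1/8.

7/8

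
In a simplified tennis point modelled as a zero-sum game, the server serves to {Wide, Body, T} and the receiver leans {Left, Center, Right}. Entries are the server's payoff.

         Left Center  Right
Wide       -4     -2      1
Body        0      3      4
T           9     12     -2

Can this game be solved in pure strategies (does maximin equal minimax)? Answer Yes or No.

No

Row minima: Wide → -4, Body → 0, T → -2; maximin = 0.
Column maxima: Left → 9, Center → 12, Right → 4; minimax = 4.
0 ≠ 4, so no pure-strategy equilibrium exists.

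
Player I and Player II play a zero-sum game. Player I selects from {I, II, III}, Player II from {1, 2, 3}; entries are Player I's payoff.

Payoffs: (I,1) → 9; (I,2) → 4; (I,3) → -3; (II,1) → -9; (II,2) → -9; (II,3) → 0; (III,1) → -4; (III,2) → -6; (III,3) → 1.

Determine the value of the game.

Row minima: I → -3, II → -9, III → -6; maximin = -3.
Column maxima: 1 → 9, 2 → 4, 3 → 1; minimax = 1.
-3 ≠ 1, so there is no saddle point; optimal play is mixed.
II is strictly dominated by III, so Player I never plays it.
With II eliminated, 1 is strictly dominated by 2 (it gives Player I strictly more in every remaining row), so Player II never plays it.
On the remaining 2×2 (I, III vs 2, 3):
Let Player I play I with probability p. Expected payoff against 2: 4p + (-6)(1−p) = 10p − 6; against 3: (-3)p + 1(1−p) = −4p + 1.
Setting these equal: 10p − 6 = −4p + 1 ⇒ 14p = 7 ⇒ p = 1/2, and the value is (10)·(1/2) − 6 = -1.
For Player II: with q = P(2), equating I's and III's payoffs gives 7q − 3 = −7q + 1 ⇒ q = 2/7.

-1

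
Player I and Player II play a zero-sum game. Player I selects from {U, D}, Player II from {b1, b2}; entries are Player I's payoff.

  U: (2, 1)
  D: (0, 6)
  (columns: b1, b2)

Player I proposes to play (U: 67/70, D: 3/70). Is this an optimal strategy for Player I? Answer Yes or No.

Against b1 this mix gives (67/70)·2 + (3/70)·0 = 67/35.
Against b2 this mix gives (67/70)·1 + (3/70)·6 = 17/14.
Player II will play b2, holding Player I to 17/14. Shifting weight toward the row that does better against b2 would raise this floor (the equalizing mix achieves 12/7 against both b2 and b1), so the proposed strategy is not optimal.

No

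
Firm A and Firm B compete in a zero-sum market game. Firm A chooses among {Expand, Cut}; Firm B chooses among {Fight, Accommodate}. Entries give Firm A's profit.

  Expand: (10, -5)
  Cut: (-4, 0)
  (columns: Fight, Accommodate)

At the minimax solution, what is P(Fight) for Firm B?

Row minima: Expand → -5, Cut → -4; maximin = -4.
Column maxima: Fight → 10, Accommodate → 0; minimax = 0.
-4 ≠ 0, so there is no saddle point; optimal play is mixed.
Let Firm A play Expand with probability p. Expected payoff against Fight: 10p + (-4)(1−p) = 14p − 4; against Accommodate: (-5)p + 0(1−p) = −5p.
Setting these equal: 14p − 4 = −5p ⇒ 19p = 4 ⇒ p = 4/19, and the value is (14)·(4/19) − 4 = -20/19.
For Firm B: with q = P(Fight), equating Expand's and Cut's payoffs gives 15q − 5 = −4q ⇒ q = 5/19.

5/19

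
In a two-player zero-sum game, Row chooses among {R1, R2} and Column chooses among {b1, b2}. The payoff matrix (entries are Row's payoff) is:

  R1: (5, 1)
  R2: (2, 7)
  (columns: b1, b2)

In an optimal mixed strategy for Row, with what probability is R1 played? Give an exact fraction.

Row minima: R1 → 1, R2 → 2; maximin = 2.
Column maxima: b1 → 5, b2 → 7; minimax = 5.
2 ≠ 5, so there is no saddle point; optimal play is mixed.
Let Row play R1 with probability p. Expected payoff against b1: 5p + 2(1−p) = 3p + 2; against b2: 1p + 7(1−p) = −6p + 7.
Setting these equal: 3p + 2 = −6p + 7 ⇒ 9p = 5 ⇒ p = 5/9, and the value is (3)·(5/9) + 2 = 11/3.
For Column: with q = P(b1), equating R1's and R2's payoffs gives 4q + 1 = −5q + 7 ⇒ q = 2/3.

5/9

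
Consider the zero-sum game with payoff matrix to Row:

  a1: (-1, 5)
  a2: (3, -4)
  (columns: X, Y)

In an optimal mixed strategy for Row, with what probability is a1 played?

7/13

Row minima: a1 → -1, a2 → -4; maximin = -1.
Column maxima: X → 3, Y → 5; minimax = 3.
-1 ≠ 3, so there is no saddle point; optimal play is mixed.
Let Row play a1 with probability p. Expected payoff against X: (-1)p + 3(1−p) = −4p + 3; against Y: 5p + (-4)(1−p) = 9p − 4.
Setting these equal: −4p + 3 = 9p − 4 ⇒ −13p = -7 ⇒ p = 7/13, and the value is (-4)·(7/13) + 3 = 11/13.
For Column: with q = P(X), equating a1's and a2's payoffs gives −6q + 5 = 7q − 4 ⇒ q = 9/13.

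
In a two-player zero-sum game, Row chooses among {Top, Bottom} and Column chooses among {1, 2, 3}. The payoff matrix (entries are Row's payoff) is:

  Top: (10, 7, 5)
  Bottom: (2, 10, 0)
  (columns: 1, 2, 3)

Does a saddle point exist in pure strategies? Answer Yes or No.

Yes

Row minima: Top → 5, Bottom → 0; maximin = 5.
Column maxima: 1 → 10, 2 → 10, 3 → 5; minimax = 5.
maximin = minimax = 5, so a saddle point exists.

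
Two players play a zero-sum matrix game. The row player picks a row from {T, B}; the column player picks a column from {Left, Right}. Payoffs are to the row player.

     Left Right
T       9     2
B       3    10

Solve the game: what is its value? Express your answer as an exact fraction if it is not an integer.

6

Row minima: T → 2, B → 3; maximin = 3.
Column maxima: Left → 9, Right → 10; minimax = 9.
3 ≠ 9, so there is no saddle point; optimal play is mixed.
Let the row player play T with probability p. Expected payoff against Left: 9p + 3(1−p) = 6p + 3; against Right: 2p + 10(1−p) = −8p + 10.
Setting these equal: 6p + 3 = −8p + 10 ⇒ 14p = 7 ⇒ p = 1/2, and the value is (6)·(1/2) + 3 = 6.
For the column player: with q = P(Left), equating T's and B's payoffs gives 7q + 2 = −7q + 10 ⇒ q = 4/7.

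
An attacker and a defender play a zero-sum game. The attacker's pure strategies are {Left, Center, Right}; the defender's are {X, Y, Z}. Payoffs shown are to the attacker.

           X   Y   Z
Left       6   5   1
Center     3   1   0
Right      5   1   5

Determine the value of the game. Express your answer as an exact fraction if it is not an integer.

3

Row minima: Left → 1, Center → 0, Right → 1; maximin = 1.
Column maxima: X → 6, Y → 5, Z → 5; minimax = 5.
1 ≠ 5, so there is no saddle point; optimal play is mixed.
Center is strictly dominated by Left, so the attacker never plays it.
X is strictly dominated by Y (it gives the attacker strictly more in every row), so the defender never plays it.
On the remaining 2×2 (Left, Right vs Y, Z):
Let the attacker play Left with probability p. Expected payoff against Y: 5p + 1(1−p) = 4p + 1; against Z: 1p + 5(1−p) = −4p + 5.
Setting these equal: 4p + 1 = −4p + 5 ⇒ 8p = 4 ⇒ p = 1/2, and the value is (4)·(1/2) + 1 = 3.
For the defender: with q = P(Y), equating Left's and Right's payoffs gives 4q + 1 = −4q + 5 ⇒ q = 1/2.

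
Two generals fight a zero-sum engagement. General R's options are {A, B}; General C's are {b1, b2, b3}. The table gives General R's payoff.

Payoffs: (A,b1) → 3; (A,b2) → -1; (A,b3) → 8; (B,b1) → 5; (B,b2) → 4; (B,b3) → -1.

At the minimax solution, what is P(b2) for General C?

9/14

Row minima: A → -1, B → -1; maximin = -1.
Column maxima: b1 → 5, b2 → 4, b3 → 8; minimax = 4.
-1 ≠ 4, so there is no saddle point; optimal play is mixed.
b1 is strictly dominated by b2 (it gives General R strictly more in every row), so General C never plays it.
On the remaining 2×2 (A, B vs b2, b3):
Let General R play A with probability p. Expected payoff against b2: (-1)p + 4(1−p) = −5p + 4; against b3: 8p + (-1)(1−p) = 9p − 1.
Setting these equal: −5p + 4 = 9p − 1 ⇒ −14p = -5 ⇒ p = 5/14, and the value is (-5)·(5/14) + 4 = 31/14.
For General C: with q = P(b2), equating A's and B's payoffs gives −9q + 8 = 5q − 1 ⇒ q = 9/14.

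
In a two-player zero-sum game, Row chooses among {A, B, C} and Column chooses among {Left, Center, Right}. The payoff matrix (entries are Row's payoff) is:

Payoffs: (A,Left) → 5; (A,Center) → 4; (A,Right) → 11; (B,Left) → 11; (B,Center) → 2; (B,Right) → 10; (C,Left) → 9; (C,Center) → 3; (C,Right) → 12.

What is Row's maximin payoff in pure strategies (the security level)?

Row minima: A → 4, B → 2, C → 3.
The best of these is 4.

4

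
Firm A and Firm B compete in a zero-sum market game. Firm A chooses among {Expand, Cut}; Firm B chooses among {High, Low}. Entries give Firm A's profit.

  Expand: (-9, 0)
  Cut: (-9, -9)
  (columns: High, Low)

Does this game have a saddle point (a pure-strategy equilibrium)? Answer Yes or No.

Yes

Row minima: Expand → -9, Cut → -9; maximin = -9.
Column maxima: High → -9, Low → 0; minimax = -9.
maximin = minimax = -9, so a saddle point exists.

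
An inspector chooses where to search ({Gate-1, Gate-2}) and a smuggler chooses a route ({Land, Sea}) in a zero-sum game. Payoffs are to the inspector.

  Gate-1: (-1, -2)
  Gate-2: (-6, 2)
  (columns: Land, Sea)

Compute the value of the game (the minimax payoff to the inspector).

-14/9

Row minima: Gate-1 → -2, Gate-2 → -6; maximin = -2.
Column maxima: Land → -1, Sea → 2; minimax = -1.
-2 ≠ -1, so there is no saddle point; optimal play is mixed.
Let the inspector play Gate-1 with probability p. Expected payoff against Land: (-1)p + (-6)(1−p) = 5p − 6; against Sea: (-2)p + 2(1−p) = −4p + 2.
Setting these equal: 5p − 6 = −4p + 2 ⇒ 9p = 8 ⇒ p = 8/9, and the value is (5)·(8/9) − 6 = -14/9.
For the smuggler: with q = P(Land), equating Gate-1's and Gate-2's payoffs gives q − 2 = −8q + 2 ⇒ q = 4/9.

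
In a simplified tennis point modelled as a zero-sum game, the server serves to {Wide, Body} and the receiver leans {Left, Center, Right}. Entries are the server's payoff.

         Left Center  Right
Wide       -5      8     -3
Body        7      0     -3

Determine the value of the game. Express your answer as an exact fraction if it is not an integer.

Row minima: Wide → -5, Body → -3; maximin = -3.
Column maxima: Left → 7, Center → 8, Right → -3; minimax = -3.
Since maximin = minimax = -3, there is a saddle point and the value is -3.

-3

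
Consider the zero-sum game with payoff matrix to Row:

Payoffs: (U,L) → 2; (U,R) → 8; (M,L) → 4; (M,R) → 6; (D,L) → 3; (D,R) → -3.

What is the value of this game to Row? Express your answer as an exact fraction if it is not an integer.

4

Row minima: U → 2, M → 4, D → -3; maximin = 4.
Column maxima: L → 4, R → 8; minimax = 4.
Since maximin = minimax = 4, there is a saddle point and the value is 4.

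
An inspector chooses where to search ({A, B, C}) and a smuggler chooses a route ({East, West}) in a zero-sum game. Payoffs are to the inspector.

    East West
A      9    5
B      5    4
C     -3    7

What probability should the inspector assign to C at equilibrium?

Row minima: A → 5, B → 4, C → -3; maximin = 5.
Column maxima: East → 9, West → 7; minimax = 7.
5 ≠ 7, so there is no saddle point; optimal play is mixed.
B is strictly dominated by A, so the inspector never plays it.
On the remaining 2×2 (A, C vs East, West):
Let the inspector play A with probability p. Expected payoff against East: 9p + (-3)(1−p) = 12p − 3; against West: 5p + 7(1−p) = −2p + 7.
Setting these equal: 12p − 3 = −2p + 7 ⇒ 14p = 10 ⇒ p = 5/7, and the value is (12)·(5/7) − 3 = 39/7.
For the smuggler: with q = P(East), equating A's and C's payoffs gives 4q + 5 = −10q + 7 ⇒ q = 1/7.

2/7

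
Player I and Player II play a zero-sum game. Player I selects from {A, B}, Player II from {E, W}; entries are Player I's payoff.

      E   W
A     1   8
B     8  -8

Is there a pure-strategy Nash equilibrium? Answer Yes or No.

Row minima: A → 1, B → -8; maximin = 1.
Column maxima: E → 8, W → 8; minimax = 8.
1 ≠ 8, so no pure-strategy equilibrium exists.

No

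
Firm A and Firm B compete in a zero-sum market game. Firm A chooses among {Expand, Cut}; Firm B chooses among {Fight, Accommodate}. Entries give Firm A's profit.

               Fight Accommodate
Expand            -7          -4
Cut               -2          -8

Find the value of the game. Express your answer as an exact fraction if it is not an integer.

-16/3

Row minima: Expand → -7, Cut → -8; maximin = -7.
Column maxima: Fight → -2, Accommodate → -4; minimax = -4.
-7 ≠ -4, so there is no saddle point; optimal play is mixed.
Let Firm A play Expand with probability p. Expected payoff against Fight: (-7)p + (-2)(1−p) = −5p − 2; against Accommodate: (-4)p + (-8)(1−p) = 4p − 8.
Setting these equal: −5p − 2 = 4p − 8 ⇒ −9p = -6 ⇒ p = 2/3, and the value is (-5)·(2/3) − 2 = -16/3.
For Firm B: with q = P(Fight), equating Expand's and Cut's payoffs gives −3q − 4 = 6q − 8 ⇒ q = 4/9.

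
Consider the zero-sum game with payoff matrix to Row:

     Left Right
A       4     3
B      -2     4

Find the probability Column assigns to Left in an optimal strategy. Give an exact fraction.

Row minima: A → 3, B → -2; maximin = 3.
Column maxima: Left → 4, Right → 4; minimax = 4.
3 ≠ 4, so there is no saddle point; optimal play is mixed.
Let Row play A with probability p. Expected payoff against Left: 4p + (-2)(1−p) = 6p − 2; against Right: 3p + 4(1−p) = −p + 4.
Setting these equal: 6p − 2 = −p + 4 ⇒ 7p = 6 ⇒ p = 6/7, and the value is (6)·(6/7) − 2 = 22/7.
For Column: with q = P(Left), equating A's and B's payoffs gives q + 3 = −6q + 4 ⇒ q = 1/7.

1/7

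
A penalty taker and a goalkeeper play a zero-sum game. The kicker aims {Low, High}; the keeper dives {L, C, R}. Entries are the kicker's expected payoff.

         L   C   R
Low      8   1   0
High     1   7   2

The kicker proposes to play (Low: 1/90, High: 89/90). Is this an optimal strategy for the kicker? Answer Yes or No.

Against L this mix gives (1/90)·8 + (89/90)·1 = 97/90.
Against C this mix gives (1/90)·1 + (89/90)·7 = 104/15.
Against R this mix gives (1/90)·0 + (89/90)·2 = 89/45.
The keeper will play L, holding the kicker to 97/90. Shifting weight toward the row that does better against L would raise this floor (the equalizing mix achieves 16/9 against both L and R), so the proposed strategy is not optimal.

No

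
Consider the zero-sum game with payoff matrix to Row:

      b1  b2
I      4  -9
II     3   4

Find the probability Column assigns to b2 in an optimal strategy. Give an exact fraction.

1/14

Row minima: I → -9, II → 3; maximin = 3.
Column maxima: b1 → 4, b2 → 4; minimax = 4.
3 ≠ 4, so there is no saddle point; optimal play is mixed.
Let Row play I with probability p. Expected payoff against b1: 4p + 3(1−p) = p + 3; against b2: (-9)p + 4(1−p) = −13p + 4.
Setting these equal: p + 3 = −13p + 4 ⇒ 14p = 1 ⇒ p = 1/14, and the value is (1)·(1/14) + 3 = 43/14.
For Column: with q = P(b1), equating I's and II's payoffs gives 13q − 9 = −q + 4 ⇒ q = 13/14.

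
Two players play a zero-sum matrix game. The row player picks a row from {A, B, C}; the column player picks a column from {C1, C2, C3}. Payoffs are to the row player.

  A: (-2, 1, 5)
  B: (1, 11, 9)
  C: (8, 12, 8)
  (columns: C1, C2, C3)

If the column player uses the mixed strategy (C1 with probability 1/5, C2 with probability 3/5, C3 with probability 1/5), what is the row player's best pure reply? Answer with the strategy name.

Expected payoff of A: (1/5)·(-2) + (3/5)·1 + (1/5)·5 = 6/5.
Expected payoff of B: (1/5)·1 + (3/5)·11 + (1/5)·9 = 43/5.
Expected payoff of C: (1/5)·8 + (3/5)·12 + (1/5)·8 = 52/5.
The largest is 52/5, so the row player's best response is C.

C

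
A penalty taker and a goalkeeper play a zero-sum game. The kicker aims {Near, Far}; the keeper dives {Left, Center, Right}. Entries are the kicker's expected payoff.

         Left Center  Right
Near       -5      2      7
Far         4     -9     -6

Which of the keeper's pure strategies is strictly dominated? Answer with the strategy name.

Right

Center holds the kicker's payoff strictly below Right in every row: 2 < 7, -9 < -6.
So Right is strictly dominated for the keeper.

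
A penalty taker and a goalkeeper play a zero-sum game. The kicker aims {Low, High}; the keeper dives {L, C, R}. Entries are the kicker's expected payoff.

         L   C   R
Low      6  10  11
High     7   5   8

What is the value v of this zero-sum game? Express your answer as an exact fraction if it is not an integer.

Row minima: Low → 6, High → 5; maximin = 6.
Column maxima: L → 7, C → 10, R → 11; minimax = 7.
6 ≠ 7, so there is no saddle point; optimal play is mixed.
R is strictly dominated by L (it gives the kicker strictly more in every row), so the keeper never plays it.
On the remaining 2×2 (Low, High vs L, C):
Let the kicker play Low with probability p. Expected payoff against L: 6p + 7(1−p) = −p + 7; against C: 10p + 5(1−p) = 5p + 5.
Setting these equal: −p + 7 = 5p + 5 ⇒ −6p = -2 ⇒ p = 1/3, and the value is (-1)·(1/3) + 7 = 20/3.
For the keeper: with q = P(L), equating Low's and High's payoffs gives −4q + 10 = 2q + 5 ⇒ q = 5/6.

20/3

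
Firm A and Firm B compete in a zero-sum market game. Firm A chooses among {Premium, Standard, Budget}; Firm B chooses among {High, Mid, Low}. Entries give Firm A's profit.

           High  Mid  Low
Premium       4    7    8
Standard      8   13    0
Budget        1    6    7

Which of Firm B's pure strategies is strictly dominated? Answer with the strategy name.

High holds Firm A's payoff strictly below Mid in every row: 4 < 7, 8 < 13, 1 < 6.
So Mid is strictly dominated for Firm B.

Mid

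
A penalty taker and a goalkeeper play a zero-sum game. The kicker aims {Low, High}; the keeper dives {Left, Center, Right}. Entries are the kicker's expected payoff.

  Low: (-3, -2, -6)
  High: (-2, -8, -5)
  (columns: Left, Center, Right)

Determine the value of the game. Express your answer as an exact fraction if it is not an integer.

-38/7

Row minima: Low → -6, High → -8; maximin = -6.
Column maxima: Left → -2, Center → -2, Right → -5; minimax = -5.
-6 ≠ -5, so there is no saddle point; optimal play is mixed.
Left is strictly dominated by Right (it gives the kicker strictly more in every row), so the keeper never plays it.
On the remaining 2×2 (Low, High vs Center, Right):
Let the kicker play Low with probability p. Expected payoff against Center: (-2)p + (-8)(1−p) = 6p − 8; against Right: (-6)p + (-5)(1−p) = −p − 5.
Setting these equal: 6p − 8 = −p − 5 ⇒ 7p = 3 ⇒ p = 3/7, and the value is (6)·(3/7) − 8 = -38/7.
For the keeper: with q = P(Center), equating Low's and High's payoffs gives 4q − 6 = −3q − 5 ⇒ q = 1/7.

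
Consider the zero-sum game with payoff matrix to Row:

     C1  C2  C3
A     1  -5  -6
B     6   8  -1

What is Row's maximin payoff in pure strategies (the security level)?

Row minima: A → -6, B → -1.
The best of these is -1.

-1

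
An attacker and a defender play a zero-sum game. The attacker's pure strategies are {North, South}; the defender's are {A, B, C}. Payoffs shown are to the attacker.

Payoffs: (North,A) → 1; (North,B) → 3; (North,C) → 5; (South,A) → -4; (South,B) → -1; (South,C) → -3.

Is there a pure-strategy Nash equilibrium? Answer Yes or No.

Row minima: North → 1, South → -4; maximin = 1.
Column maxima: A → 1, B → 3, C → 5; minimax = 1.
maximin = minimax = 1, so a saddle point exists.

Yes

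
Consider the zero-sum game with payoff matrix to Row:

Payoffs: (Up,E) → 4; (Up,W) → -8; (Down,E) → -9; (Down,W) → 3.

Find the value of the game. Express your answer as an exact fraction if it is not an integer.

Row minima: Up → -8, Down → -9; maximin = -8.
Column maxima: E → 4, W → 3; minimax = 3.
-8 ≠ 3, so there is no saddle point; optimal play is mixed.
Let Row play Up with probability p. Expected payoff against E: 4p + (-9)(1−p) = 13p − 9; against W: (-8)p + 3(1−p) = −11p + 3.
Setting these equal: 13p − 9 = −11p + 3 ⇒ 24p = 12 ⇒ p = 1/2, and the value is (13)·(1/2) − 9 = -5/2.
For Column: with q = P(E), equating Up's and Down's payoffs gives 12q − 8 = −12q + 3 ⇒ q = 11/24.

-5/2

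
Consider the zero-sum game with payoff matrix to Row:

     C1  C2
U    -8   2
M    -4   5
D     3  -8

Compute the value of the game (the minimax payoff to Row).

-17/20

Row minima: U → -8, M → -4, D → -8; maximin = -4.
Column maxima: C1 → 3, C2 → 5; minimax = 3.
-4 ≠ 3, so there is no saddle point; optimal play is mixed.
U is strictly dominated by M, so Row never plays it.
On the remaining 2×2 (M, D vs C1, C2):
Let Row play M with probability p. Expected payoff against C1: (-4)p + 3(1−p) = −7p + 3; against C2: 5p + (-8)(1−p) = 13p − 8.
Setting these equal: −7p + 3 = 13p − 8 ⇒ −20p = -11 ⇒ p = 11/20, and the value is (-7)·(11/20) + 3 = -17/20.
For Column: with q = P(C1), equating M's and D's payoffs gives −9q + 5 = 11q − 8 ⇒ q = 13/20.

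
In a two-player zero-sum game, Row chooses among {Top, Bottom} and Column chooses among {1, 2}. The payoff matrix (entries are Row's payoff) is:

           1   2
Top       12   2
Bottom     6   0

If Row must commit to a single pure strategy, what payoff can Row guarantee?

Row minima: Top → 2, Bottom → 0.
The best of these is 2.

2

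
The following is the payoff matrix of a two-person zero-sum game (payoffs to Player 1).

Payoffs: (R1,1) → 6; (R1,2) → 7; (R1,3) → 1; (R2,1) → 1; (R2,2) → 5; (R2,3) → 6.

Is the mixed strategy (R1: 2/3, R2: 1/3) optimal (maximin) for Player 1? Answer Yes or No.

Against 1 this mix gives (2/3)·6 + (1/3)·1 = 13/3.
Against 2 this mix gives (2/3)·7 + (1/3)·5 = 19/3.
Against 3 this mix gives (2/3)·1 + (1/3)·6 = 8/3.
Player 2 will play 3, holding Player 1 to 8/3. Shifting weight toward the row that does better against 3 would raise this floor (the equalizing mix achieves 7/2 against both 3 and 1), so the proposed strategy is not optimal.

No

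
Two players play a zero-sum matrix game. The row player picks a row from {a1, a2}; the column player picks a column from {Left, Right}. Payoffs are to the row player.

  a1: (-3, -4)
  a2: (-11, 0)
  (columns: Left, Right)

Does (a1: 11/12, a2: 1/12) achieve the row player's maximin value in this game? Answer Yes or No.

Against Left this mix gives (11/12)·(-3) + (1/12)·(-11) = -11/3.
Against Right this mix gives (11/12)·(-4) + (1/12)·0 = -11/3.
All of the column player's active replies (Left, Right) yield -11/3, and no column does worse for the row player. The mix makes the column player indifferent and guarantees -11/3, so it is optimal.

Yes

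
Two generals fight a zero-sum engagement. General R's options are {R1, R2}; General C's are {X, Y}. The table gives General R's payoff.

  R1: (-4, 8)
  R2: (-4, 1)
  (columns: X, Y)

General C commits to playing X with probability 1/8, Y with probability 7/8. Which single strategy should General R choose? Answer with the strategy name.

Expected payoff of R1: (1/8)·(-4) + (7/8)·8 = 13/2.
Expected payoff of R2: (1/8)·(-4) + (7/8)·1 = 3/8.
The largest is 13/2, so General R's best response is R1.

R1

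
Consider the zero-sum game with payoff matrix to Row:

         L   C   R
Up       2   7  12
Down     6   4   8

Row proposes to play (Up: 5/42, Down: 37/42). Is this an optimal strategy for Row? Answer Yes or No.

No

Against L this mix gives (5/42)·2 + (37/42)·6 = 116/21.
Against C this mix gives (5/42)·7 + (37/42)·4 = 61/14.
Against R this mix gives (5/42)·12 + (37/42)·8 = 178/21.
Column will play C, holding Row to 61/14. Shifting weight toward the row that does better against C would raise this floor (the equalizing mix achieves 34/7 against both C and L), so the proposed strategy is not optimal.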